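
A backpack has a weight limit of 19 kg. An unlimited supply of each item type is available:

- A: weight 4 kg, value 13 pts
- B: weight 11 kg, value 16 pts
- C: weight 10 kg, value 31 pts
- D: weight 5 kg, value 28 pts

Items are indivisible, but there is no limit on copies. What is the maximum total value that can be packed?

97 pts

Best value-per-unit is D at 28/5; filling with it alone gives 3×28 = 84.
Optimal mix: 1×A + 3×D → weight 19, value 97.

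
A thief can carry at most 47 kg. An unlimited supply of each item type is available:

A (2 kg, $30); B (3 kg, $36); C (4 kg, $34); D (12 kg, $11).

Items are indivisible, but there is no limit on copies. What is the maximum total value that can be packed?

Best value-per-unit is A at 30/2; filling with it alone gives 23×30 = 690.
Optimal mix: 22×A + 1×B → weight 47, value 696.

$696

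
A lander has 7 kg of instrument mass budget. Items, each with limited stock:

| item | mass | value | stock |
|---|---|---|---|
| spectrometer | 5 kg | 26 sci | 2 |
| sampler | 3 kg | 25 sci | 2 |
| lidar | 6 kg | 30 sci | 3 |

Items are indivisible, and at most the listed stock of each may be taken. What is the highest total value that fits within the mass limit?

Best selections within mass 7 and stock limits:
- 2×sampler: mass 6, value 50
- 1×lidar: mass 6, value 30
- 1×spectrometer: mass 5, value 26
- 1×sampler: mass 3, value 25
Best: 50 sci.

50 sci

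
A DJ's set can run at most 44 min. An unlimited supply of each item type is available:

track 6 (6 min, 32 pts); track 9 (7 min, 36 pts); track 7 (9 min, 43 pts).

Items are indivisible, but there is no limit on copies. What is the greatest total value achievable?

Best value-per-unit is track 6 at 32/6; filling with it alone gives 7×32 = 224.
Optimal mix: 5×track 6 + 2×track 9 → duration 44, value 232.

232 pts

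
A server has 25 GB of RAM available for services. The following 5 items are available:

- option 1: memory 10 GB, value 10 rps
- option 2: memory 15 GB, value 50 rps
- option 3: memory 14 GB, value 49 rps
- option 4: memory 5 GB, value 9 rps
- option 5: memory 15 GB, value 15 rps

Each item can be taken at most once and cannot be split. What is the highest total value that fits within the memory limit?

Check high-value combinations within 25 GB:
- option 1+option 2: memory 10+15=25, value 10+50=60
- option 2+option 4: memory 15+5=20, value 50+9=59
- option 1+option 3: memory 10+14=24, value 10+49=59
- option 3+option 4: memory 14+5=19, value 49+9=58
Best: 60 rps.

60 rps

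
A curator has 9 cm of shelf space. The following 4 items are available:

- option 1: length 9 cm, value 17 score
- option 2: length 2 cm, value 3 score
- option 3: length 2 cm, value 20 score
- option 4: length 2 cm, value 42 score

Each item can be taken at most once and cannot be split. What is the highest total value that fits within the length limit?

Check high-value combinations within 9 cm:
- option 2+option 3+option 4: length 2+2+2=6, value 3+20+42=65
- option 3+option 4: length 2+2=4, value 20+42=62
- option 2+option 4: length 2+2=4, value 3+42=45
- option 4: length 2, value 42
Best: 65 score.

65 score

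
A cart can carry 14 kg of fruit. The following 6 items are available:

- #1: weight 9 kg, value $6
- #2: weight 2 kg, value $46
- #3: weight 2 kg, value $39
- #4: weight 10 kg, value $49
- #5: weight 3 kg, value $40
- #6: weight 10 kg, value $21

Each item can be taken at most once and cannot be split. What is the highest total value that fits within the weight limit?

Check high-value combinations within 14 kg:
- #2+#3+#4: weight 2+2+10=14, value 46+39+49=134
- #2+#3+#5: weight 2+2+3=7, value 46+39+40=125
- #2+#3+#6: weight 2+2+10=14, value 46+39+21=106
Best: $134.

$134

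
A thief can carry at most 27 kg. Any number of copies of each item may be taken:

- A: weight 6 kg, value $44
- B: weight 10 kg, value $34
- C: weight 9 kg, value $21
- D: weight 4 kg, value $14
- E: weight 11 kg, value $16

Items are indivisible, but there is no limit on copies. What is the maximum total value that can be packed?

Best value-per-unit is A at 44/6, and filling with it alone uses weight 4×6=24. No mix of the others beats 4×44 = 176.

$176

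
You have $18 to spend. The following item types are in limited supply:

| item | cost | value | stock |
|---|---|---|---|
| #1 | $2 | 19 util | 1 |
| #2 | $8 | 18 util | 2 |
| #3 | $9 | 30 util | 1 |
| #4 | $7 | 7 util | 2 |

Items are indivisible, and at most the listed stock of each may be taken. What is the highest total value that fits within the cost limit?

Top feasible selections:
- 1×#1 + 1×#3 + 1×#4: cost 18, value 56
- 1×#1 + 2×#2: cost 18, value 55
- 1×#1 + 1×#3: cost 11, value 49
- 1×#2 + 1×#3: cost 17, value 48
Best: 56 util.

56 util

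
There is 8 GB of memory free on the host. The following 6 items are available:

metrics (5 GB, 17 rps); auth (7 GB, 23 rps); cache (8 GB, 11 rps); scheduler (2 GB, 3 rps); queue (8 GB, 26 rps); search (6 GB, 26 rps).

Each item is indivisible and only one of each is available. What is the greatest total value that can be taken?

This is a 0/1 knapsack; check combinations near the capacity.
- scheduler+search: memory 2+6=8, value 3+26=29
- search: memory 6, value 26
- queue: memory 8, value 26
- auth: memory 7, value 23
Best: 29 rps.

29 rps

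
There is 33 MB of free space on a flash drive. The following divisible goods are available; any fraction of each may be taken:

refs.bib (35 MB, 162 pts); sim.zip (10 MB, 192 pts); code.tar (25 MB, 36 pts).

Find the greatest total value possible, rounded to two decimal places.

Take in order of value per unit:
- sim.zip (192/10 per unit): all 10 → value 192, running total 192.00
- refs.bib (162/35 per unit): 23 of 35 → value 23×162/35 = 106.4571, running total 298.46
Total 298.46.

298.46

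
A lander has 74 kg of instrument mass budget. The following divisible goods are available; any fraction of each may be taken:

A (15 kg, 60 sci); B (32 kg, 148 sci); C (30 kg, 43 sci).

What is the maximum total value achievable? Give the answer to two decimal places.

246.70

Take in order of value per unit:
- B (148/32 per unit): all 32 → value 148, running total 148.00
- A (60/15 per unit): all 15 → value 60, running total 208.00
- C (43/30 per unit): 27 of 30 → value 27×43/30 = 38.7000, running total 246.70
Total 246.70.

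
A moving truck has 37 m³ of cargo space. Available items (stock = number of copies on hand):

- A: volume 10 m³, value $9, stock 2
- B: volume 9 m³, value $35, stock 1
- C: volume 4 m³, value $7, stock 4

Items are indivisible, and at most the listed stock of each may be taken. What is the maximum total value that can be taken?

Best selections within volume 37 and stock limits:
- 1×A + 1×B + 4×C: volume 35, value 72
- 2×A + 1×B + 2×C: volume 37, value 67
- 1×A + 1×B + 3×C: volume 31, value 65
- 1×B + 4×C: volume 25, value 63
Best: $72.

$72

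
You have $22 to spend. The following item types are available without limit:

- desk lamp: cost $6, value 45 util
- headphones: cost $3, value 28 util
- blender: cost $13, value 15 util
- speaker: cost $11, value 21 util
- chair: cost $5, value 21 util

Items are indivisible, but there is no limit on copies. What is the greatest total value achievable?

Best value-per-unit is headphones at 28/3, and filling with it alone uses cost 7×3=21. No mix of the others beats 7×28 = 196.

196 util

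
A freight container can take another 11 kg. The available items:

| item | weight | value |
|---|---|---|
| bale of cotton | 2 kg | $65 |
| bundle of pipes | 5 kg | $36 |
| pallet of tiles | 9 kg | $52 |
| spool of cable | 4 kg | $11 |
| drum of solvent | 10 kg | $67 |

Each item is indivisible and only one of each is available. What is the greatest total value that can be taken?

$117

This is a 0/1 knapsack; check combinations near the capacity.
- bale of cotton+pallet of tiles: weight 2+9=11, value 65+52=117
- bale of cotton+bundle of pipes+spool of cable: weight 2+5+4=11, value 65+36+11=112
- bale of cotton+bundle of pipes: weight 2+5=7, value 65+36=101
Best: $117.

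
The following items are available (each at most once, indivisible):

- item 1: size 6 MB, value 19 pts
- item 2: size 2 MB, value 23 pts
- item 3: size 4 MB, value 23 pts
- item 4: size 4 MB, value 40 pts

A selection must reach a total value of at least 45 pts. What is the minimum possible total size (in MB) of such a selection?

6

Subsets with value ≥ 45, sorted by total size:
- item 2+item 4: size 6, value 63
- item 2+item 3: size 6, value 46
- item 3+item 4: size 8, value 63
- item 2+item 3+item 4: size 10, value 86
Minimum size: 6 MB.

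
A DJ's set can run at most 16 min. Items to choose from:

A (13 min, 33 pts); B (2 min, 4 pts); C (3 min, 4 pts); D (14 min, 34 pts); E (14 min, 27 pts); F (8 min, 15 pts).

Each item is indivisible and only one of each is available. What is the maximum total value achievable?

38 pts

Check high-value combinations within 16 min:
- B+D: duration 2+14=16, value 4+34=38
- A+B: duration 13+2=15, value 33+4=37
- A+C: duration 13+3=16, value 33+4=37
Best: 38 pts.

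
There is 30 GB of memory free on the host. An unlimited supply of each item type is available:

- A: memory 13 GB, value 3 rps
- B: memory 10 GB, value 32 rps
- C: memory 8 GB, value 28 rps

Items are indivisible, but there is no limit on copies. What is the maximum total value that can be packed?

Best value-per-unit is C at 28/8; filling with it alone gives 3×28 = 84.
Optimal mix: 3×B → memory 30, value 96.

96 rps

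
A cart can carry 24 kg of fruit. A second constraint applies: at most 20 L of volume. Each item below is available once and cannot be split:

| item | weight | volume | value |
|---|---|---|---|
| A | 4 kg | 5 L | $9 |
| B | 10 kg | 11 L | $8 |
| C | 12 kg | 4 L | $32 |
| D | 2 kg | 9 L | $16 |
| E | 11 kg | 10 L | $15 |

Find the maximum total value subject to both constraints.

$57

Feasible sets respecting both limits:
- A+C+D: weight 18, volume 18, value 57
- C+D: weight 14, volume 13, value 48
- C+E: weight 23, volume 14, value 47
- A+C: weight 16, volume 9, value 41
Best: $57.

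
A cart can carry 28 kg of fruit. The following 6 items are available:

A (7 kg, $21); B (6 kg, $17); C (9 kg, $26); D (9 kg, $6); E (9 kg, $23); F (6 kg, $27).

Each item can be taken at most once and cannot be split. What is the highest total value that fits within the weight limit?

Check high-value combinations within 28 kg:
- A+B+C+F: weight 7+6+9+6=28, value 21+17+26+27=91
- A+B+E+F: weight 7+6+9+6=28, value 21+17+23+27=88
- C+E+F: weight 9+9+6=24, value 26+23+27=76
- A+C+F: weight 7+9+6=22, value 21+26+27=74
Best: $91.

$91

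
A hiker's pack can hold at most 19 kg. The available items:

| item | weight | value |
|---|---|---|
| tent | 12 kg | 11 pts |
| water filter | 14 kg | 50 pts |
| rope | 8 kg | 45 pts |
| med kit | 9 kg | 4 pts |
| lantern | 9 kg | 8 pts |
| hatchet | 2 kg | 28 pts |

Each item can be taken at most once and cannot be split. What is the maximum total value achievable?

Check high-value combinations within 19 kg:
- rope+lantern+hatchet: weight 8+9+2=19, value 45+8+28=81
- water filter+hatchet: weight 14+2=16, value 50+28=78
- rope+med kit+hatchet: weight 8+9+2=19, value 45+4+28=77
- rope+hatchet: weight 8+2=10, value 45+28=73
- rope+lantern: weight 8+9=17, value 45+8=53
Best: 81 pts.

81 pts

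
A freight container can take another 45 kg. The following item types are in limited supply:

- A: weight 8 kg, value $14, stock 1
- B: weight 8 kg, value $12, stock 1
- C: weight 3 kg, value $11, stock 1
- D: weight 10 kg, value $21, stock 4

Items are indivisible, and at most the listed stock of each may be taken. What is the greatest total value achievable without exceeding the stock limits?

Top feasible selections:
- 1×C + 4×D: weight 43, value 95
- 1×A + 1×C + 3×D: weight 41, value 88
- 1×B + 1×C + 3×D: weight 41, value 86
Best: $95.

$95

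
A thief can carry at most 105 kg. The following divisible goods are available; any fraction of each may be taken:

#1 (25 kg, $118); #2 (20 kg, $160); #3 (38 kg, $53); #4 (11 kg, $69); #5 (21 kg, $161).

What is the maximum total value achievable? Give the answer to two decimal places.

547.05

Take in order of value per unit:
- #2 (160/20 per unit): all 20 → value 160, running total 160.00
- #5 (161/21 per unit): all 21 → value 161, running total 321.00
- #4 (69/11 per unit): all 11 → value 69, running total 390.00
- #1 (118/25 per unit): all 25 → value 118, running total 508.00
- #3 (53/38 per unit): 28 of 38 → value 28×53/38 = 39.0526, running total 547.05
Total 547.05.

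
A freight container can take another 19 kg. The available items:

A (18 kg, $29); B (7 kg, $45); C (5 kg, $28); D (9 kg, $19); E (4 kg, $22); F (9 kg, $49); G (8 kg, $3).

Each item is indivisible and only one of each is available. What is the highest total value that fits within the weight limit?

$99

This is a 0/1 knapsack; check combinations near the capacity.
- C+E+F: weight 5+4+9=18, value 28+22+49=99
- B+C+E: weight 7+5+4=16, value 45+28+22=95
- B+F: weight 7+9=16, value 45+49=94
Best: $99.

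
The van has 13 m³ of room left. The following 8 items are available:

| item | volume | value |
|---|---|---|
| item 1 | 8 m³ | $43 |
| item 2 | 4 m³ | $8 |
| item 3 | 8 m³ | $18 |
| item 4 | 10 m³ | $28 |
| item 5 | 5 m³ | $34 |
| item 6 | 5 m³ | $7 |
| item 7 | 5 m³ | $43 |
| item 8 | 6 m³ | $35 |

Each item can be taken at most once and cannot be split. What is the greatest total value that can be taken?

Check high-value combinations within 13 m³:
- item 1+item 7: volume 8+5=13, value 43+43=86
- item 7+item 8: volume 5+6=11, value 43+35=78
- item 5+item 7: volume 5+5=10, value 34+43=77
Best: $86.

$86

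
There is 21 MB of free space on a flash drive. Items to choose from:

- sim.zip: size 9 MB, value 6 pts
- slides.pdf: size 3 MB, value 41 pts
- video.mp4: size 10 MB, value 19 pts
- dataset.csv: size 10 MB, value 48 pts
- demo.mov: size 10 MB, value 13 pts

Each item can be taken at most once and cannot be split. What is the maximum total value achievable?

Check high-value combinations within 21 MB:
- slides.pdf+dataset.csv: size 3+10=13, value 41+48=89
- video.mp4+dataset.csv: size 10+10=20, value 19+48=67
- dataset.csv+demo.mov: size 10+10=20, value 48+13=61
- slides.pdf+video.mp4: size 3+10=13, value 41+19=60
- slides.pdf+demo.mov: size 3+10=13, value 41+13=54
Best: 89 pts.

89 pts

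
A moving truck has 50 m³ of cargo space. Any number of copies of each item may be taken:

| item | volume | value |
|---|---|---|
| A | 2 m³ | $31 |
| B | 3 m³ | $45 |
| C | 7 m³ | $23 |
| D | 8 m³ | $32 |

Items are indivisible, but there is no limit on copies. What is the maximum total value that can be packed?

$775

Best value-per-unit is A at 31/2, and filling with it alone uses volume 25×2=50. No mix of the others beats 25×31 = 775.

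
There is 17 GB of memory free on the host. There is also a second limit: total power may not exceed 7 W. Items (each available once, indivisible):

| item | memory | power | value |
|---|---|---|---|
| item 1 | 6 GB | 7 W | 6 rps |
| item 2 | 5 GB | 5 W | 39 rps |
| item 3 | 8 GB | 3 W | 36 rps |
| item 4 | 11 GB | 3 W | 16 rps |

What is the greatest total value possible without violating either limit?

Feasible sets respecting both limits:
- item 2: memory 5, power 5, value 39
- item 3: memory 8, power 3, value 36
- item 4: memory 11, power 3, value 16
- item 1: memory 6, power 7, value 6
Best: 39 rps.

39 rps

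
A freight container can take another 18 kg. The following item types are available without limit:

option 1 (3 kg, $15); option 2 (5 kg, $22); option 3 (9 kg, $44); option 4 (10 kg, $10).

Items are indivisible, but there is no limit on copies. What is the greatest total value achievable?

Best value-per-unit is option 1 at 15/3, and filling with it alone uses weight 6×3=18. No mix of the others beats 6×15 = 90.

$90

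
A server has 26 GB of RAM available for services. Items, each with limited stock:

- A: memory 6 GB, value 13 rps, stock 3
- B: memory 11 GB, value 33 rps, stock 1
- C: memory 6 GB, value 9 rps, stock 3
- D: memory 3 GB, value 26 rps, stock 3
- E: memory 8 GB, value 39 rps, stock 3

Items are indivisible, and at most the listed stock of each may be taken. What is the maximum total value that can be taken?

156 rps

Best selections within memory 26 and stock limits:
- 3×D + 2×E: memory 25, value 156
- 2×D + 2×E: memory 22, value 130
- 1×A + 3×D + 1×E: memory 23, value 130
- 1×C + 3×D + 1×E: memory 23, value 126
Best: 156 rps.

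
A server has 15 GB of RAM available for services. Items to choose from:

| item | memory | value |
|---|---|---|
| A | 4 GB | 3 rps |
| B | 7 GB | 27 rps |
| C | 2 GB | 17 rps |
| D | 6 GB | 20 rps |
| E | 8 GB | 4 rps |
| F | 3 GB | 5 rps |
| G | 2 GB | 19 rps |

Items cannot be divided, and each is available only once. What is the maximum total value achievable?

Check high-value combinations within 15 GB:
- B+C+F+G: memory 7+2+3+2=14, value 27+17+5+19=68
- A+B+C+G: memory 4+7+2+2=15, value 3+27+17+19=66
- B+D+G: memory 7+6+2=15, value 27+20+19=66
Best: 68 rps.

68 rps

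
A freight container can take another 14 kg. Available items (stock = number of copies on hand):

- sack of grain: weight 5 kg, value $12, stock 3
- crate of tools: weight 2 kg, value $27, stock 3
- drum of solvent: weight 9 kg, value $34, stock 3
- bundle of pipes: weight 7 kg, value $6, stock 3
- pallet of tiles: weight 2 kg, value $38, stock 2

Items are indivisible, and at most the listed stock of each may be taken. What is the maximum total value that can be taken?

$157

Top feasible selections:
- 3×crate of tools + 2×pallet of tiles: weight 10, value 157
- 1×sack of grain + 2×crate of tools + 2×pallet of tiles: weight 13, value 142
- 1×sack of grain + 3×crate of tools + 1×pallet of tiles: weight 13, value 131
- 2×crate of tools + 2×pallet of tiles: weight 8, value 130
Best: $157.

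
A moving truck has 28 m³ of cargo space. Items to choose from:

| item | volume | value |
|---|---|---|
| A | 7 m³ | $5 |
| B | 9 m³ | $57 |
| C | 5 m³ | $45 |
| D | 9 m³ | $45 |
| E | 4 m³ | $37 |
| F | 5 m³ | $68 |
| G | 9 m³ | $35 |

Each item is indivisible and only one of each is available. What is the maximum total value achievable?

$215

Check high-value combinations within 28 m³:
- B+C+D+F: volume 9+5+9+5=28, value 57+45+45+68=215
- B+C+E+F: volume 9+5+4+5=23, value 57+45+37+68=207
- B+D+E+F: volume 9+9+4+5=27, value 57+45+37+68=207
Best: $215.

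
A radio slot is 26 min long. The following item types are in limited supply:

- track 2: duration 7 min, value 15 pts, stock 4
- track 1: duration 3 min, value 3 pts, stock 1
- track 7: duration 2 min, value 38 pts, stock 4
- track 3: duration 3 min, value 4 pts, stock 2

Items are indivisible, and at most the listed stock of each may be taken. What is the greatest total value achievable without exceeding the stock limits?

Best selections within duration 26 and stock limits:
- 2×track 2 + 4×track 7 + 1×track 3: duration 25, value 186
- 2×track 2 + 1×track 1 + 4×track 7: duration 25, value 185
Best: 186 pts.

186 pts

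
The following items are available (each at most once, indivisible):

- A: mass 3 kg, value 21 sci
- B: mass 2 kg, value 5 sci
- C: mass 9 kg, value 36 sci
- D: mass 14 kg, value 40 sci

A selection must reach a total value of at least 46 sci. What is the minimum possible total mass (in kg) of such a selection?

12

Subsets with value ≥ 46, sorted by total mass:
- A+C: mass 12, value 57
- A+B+C: mass 14, value 62
- A+D: mass 17, value 61
- A+B+D: mass 19, value 66
Minimum mass: 12 kg.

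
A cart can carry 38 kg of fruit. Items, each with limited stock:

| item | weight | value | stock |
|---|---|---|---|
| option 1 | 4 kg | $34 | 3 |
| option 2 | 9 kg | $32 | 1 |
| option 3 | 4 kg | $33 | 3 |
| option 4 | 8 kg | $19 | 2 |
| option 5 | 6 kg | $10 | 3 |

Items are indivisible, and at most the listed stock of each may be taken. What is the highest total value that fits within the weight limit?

$233

Top feasible selections:
- 3×option 1 + 1×option 2 + 3×option 3: weight 33, value 233
- 3×option 1 + 3×option 3 + 1×option 4 + 1×option 5: weight 38, value 230
Best: $233.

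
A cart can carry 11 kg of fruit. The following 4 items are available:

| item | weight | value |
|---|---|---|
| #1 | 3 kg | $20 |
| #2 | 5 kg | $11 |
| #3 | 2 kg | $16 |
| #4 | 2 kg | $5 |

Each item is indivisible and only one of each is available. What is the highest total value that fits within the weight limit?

Check high-value combinations within 11 kg:
- #1+#2+#3: weight 3+5+2=10, value 20+11+16=47
- #1+#3+#4: weight 3+2+2=7, value 20+16+5=41
- #1+#3: weight 3+2=5, value 20+16=36
- #1+#2+#4: weight 3+5+2=10, value 20+11+5=36
- #2+#3+#4: weight 5+2+2=9, value 11+16+5=32
Best: $47.

$47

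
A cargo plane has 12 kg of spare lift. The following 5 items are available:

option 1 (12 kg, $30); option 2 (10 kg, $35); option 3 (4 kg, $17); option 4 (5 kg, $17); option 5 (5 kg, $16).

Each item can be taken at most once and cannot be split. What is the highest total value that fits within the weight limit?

$35

Check high-value combinations within 12 kg:
- option 2: weight 10, value 35
- option 3+option 4: weight 4+5=9, value 17+17=34
- option 3+option 5: weight 4+5=9, value 17+16=33
Best: $35.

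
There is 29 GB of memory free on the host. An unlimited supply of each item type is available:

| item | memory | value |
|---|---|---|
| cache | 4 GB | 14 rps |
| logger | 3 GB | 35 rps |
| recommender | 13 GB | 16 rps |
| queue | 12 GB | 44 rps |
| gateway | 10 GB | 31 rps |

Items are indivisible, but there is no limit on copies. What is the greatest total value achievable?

315 rps

Best value-per-unit is logger at 35/3, and filling with it alone uses memory 9×3=27. No mix of the others beats 9×35 = 315.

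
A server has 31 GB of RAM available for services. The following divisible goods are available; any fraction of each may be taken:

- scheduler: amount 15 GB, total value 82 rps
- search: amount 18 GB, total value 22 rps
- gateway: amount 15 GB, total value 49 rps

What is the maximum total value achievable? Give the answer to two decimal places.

Take in order of value per unit:
- scheduler (82/15 per unit): all 15 → value 82, running total 82.00
- gateway (49/15 per unit): all 15 → value 49, running total 131.00
- search (22/18 per unit): 1 of 18 → value 1×22/18 = 1.2222, running total 132.22
Total 132.22.

132.22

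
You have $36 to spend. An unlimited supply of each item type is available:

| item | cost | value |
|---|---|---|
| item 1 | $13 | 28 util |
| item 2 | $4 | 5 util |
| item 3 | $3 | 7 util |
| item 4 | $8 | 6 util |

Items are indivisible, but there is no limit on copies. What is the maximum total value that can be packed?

84 util

Best value-per-unit is item 3 at 7/3, and filling with it alone uses cost 12×3=36. No mix of the others beats 12×7 = 84.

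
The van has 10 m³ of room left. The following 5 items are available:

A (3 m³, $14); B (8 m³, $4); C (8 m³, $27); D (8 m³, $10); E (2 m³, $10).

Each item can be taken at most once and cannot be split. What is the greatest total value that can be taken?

$37

Check high-value combinations within 10 m³:
- C+E: volume 8+2=10, value 27+10=37
- C: volume 8, value 27
- A+E: volume 3+2=5, value 14+10=24
- D+E: volume 8+2=10, value 10+10=20
- A: volume 3, value 14
Best: $37.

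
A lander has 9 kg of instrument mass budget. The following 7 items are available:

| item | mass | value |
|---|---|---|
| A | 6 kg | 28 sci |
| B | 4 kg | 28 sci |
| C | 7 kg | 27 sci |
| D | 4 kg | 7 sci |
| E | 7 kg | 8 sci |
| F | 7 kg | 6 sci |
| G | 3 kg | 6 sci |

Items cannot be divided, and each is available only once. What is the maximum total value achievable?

Check high-value combinations within 9 kg:
- B+D: mass 4+4=8, value 28+7=35
- B+G: mass 4+3=7, value 28+6=34
- A+G: mass 6+3=9, value 28+6=34
- B: mass 4, value 28
Best: 35 sci.

35 sci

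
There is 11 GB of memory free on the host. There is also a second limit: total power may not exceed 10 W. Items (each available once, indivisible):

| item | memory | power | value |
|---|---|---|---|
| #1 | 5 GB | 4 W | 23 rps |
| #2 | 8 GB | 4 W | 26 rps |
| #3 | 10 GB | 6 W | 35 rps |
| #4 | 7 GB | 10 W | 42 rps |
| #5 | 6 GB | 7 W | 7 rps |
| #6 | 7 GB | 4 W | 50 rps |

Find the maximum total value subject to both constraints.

Feasible sets respecting both limits:
- #6: memory 7, power 4, value 50
- #4: memory 7, power 10, value 42
- #3: memory 10, power 6, value 35
Best: 50 rps.

50 rps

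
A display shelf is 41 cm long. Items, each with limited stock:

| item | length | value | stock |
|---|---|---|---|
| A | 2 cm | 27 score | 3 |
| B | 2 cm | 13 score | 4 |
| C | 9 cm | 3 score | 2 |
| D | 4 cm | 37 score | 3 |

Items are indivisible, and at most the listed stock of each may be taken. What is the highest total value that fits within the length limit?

247 score

Top feasible selections:
- 3×A + 4×B + 1×C + 3×D: length 35, value 247
- 3×A + 4×B + 3×D: length 26, value 244
- 3×A + 3×B + 1×C + 3×D: length 33, value 234
- 3×A + 3×B + 3×D: length 24, value 231
Best: 247 score.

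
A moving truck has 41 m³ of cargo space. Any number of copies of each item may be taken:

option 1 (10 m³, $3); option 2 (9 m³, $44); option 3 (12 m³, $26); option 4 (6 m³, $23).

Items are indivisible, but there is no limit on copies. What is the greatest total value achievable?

$178

Best value-per-unit is option 2 at 44/9; filling with it alone gives 4×44 = 176.
Optimal mix: 3×option 2 + 2×option 4 → volume 39, value 178.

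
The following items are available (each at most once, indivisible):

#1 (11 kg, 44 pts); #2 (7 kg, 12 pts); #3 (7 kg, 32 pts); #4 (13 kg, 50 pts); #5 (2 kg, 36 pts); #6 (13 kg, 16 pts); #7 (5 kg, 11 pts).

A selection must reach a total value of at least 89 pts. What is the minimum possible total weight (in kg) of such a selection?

Subsets with value ≥ 89, sorted by total weight:
- #1+#5+#7: weight 18, value 91
- #1+#3+#5: weight 20, value 112
- #4+#5+#7: weight 20, value 97
Minimum weight: 18 kg.

18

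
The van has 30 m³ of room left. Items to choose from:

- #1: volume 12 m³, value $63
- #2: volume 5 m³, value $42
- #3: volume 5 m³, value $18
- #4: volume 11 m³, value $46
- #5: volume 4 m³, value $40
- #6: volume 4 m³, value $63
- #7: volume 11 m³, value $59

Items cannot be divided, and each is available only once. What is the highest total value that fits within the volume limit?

This is a 0/1 knapsack; check combinations near the capacity.
- #1+#2+#3+#5+#6: volume 12+5+5+4+4=30, value 63+42+18+40+63=226
- #2+#3+#5+#6+#7: volume 5+5+4+4+11=29, value 42+18+40+63+59=222
- #2+#3+#4+#5+#6: volume 5+5+11+4+4=29, value 42+18+46+40+63=209
Best: $226.

$226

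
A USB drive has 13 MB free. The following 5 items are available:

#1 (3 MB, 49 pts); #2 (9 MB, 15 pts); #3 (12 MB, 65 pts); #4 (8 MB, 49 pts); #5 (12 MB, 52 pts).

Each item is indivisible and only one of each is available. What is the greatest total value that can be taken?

98 pts

This is a 0/1 knapsack; check combinations near the capacity.
- #1+#4: size 3+8=11, value 49+49=98
- #3: size 12, value 65
- #1+#2: size 3+9=12, value 49+15=64
- #5: size 12, value 52
Best: 98 pts.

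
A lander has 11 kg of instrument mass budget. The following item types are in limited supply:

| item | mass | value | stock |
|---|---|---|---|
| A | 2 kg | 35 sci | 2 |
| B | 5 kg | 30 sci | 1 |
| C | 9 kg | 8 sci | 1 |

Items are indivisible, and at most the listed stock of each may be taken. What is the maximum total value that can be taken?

Top feasible selections:
- 2×A + 1×B: mass 9, value 100
- 2×A: mass 4, value 70
Best: 100 sci.

100 sci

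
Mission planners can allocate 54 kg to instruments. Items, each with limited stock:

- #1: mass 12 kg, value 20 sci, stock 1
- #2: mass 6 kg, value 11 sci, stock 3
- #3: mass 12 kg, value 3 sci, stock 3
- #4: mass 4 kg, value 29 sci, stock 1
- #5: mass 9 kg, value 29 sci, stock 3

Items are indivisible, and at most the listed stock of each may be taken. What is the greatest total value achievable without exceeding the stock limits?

Top feasible selections:
- 3×#2 + 1×#4 + 3×#5: mass 49, value 149
- 1×#1 + 1×#2 + 1×#4 + 3×#5: mass 49, value 147
- 1×#1 + 3×#2 + 1×#4 + 2×#5: mass 52, value 140
- 2×#2 + 1×#4 + 3×#5: mass 43, value 138
Best: 149 sci.

149 sci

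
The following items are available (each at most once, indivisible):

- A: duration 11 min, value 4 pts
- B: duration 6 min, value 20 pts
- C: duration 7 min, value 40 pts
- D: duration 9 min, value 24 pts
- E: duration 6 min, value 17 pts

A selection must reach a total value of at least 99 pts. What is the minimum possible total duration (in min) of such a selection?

Subsets with value ≥ 99, sorted by total duration:
- B+C+D+E: duration 28, value 101
- A+B+C+D+E: duration 39, value 105
Minimum duration: 28 min.

28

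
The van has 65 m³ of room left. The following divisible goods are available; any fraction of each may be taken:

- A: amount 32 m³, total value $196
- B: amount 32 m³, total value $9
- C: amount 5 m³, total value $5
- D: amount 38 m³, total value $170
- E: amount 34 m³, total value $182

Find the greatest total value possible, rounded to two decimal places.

Take in order of value per unit:
- A (196/32 per unit): all 32 → value 196, running total 196.00
- E (182/34 per unit): 33 of 34 → value 33×182/34 = 176.6471, running total 372.65
Total 372.65.

372.65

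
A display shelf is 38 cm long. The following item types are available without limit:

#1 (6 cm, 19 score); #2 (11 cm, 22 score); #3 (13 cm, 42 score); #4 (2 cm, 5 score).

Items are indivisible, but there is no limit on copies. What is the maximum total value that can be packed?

Best value-per-unit is #3 at 42/13; filling with it alone gives 2×42 = 84.
Optimal mix: 2×#1 + 2×#3 → length 38, value 122.

122 score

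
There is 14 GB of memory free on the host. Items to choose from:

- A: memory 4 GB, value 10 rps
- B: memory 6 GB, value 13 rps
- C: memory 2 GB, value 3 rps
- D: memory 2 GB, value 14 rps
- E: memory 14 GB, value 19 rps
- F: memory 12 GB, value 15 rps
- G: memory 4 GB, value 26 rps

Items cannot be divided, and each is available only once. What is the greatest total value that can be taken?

Check high-value combinations within 14 GB:
- B+C+D+G: memory 6+2+2+4=14, value 13+3+14+26=56
- B+D+G: memory 6+2+4=12, value 13+14+26=53
- A+C+D+G: memory 4+2+2+4=12, value 10+3+14+26=53
Best: 56 rps.

56 rps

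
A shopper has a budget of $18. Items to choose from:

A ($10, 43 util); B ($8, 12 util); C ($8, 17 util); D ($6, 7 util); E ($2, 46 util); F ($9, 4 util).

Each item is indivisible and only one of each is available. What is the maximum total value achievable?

Check high-value combinations within $18:
- A+D+E: cost 10+6+2=18, value 43+7+46=96
- A+E: cost 10+2=12, value 43+46=89
- B+C+E: cost 8+8+2=18, value 12+17+46=75
- C+D+E: cost 8+6+2=16, value 17+7+46=70
Best: 96 util.

96 util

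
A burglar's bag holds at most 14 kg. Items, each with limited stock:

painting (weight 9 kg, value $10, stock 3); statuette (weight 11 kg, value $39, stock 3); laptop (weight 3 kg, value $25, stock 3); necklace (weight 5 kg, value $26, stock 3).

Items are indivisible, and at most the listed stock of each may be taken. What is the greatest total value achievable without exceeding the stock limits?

Best selections within weight 14 and stock limits:
- 3×laptop + 1×necklace: weight 14, value 101
- 1×laptop + 2×necklace: weight 13, value 77
Best: $101.

$101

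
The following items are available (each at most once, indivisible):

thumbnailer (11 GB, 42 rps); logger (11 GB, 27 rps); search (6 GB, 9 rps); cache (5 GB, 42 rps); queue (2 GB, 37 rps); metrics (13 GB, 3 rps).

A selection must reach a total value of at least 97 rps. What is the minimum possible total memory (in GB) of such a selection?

18

Subsets with value ≥ 97, sorted by total memory:
- thumbnailer+cache+queue: memory 18, value 121
- logger+cache+queue: memory 18, value 106
Minimum memory: 18 GB.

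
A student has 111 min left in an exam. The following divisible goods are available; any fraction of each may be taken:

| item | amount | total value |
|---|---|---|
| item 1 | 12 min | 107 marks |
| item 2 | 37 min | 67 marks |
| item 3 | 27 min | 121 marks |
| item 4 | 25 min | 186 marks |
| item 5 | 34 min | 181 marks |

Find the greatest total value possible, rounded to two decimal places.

618.54

Take in order of value per unit:
- item 1 (107/12 per unit): all 12 → value 107, running total 107.00
- item 4 (186/25 per unit): all 25 → value 186, running total 293.00
- item 5 (181/34 per unit): all 34 → value 181, running total 474.00
- item 3 (121/27 per unit): all 27 → value 121, running total 595.00
- item 2 (67/37 per unit): 13 of 37 → value 13×67/37 = 23.5405, running total 618.54
Total 618.54.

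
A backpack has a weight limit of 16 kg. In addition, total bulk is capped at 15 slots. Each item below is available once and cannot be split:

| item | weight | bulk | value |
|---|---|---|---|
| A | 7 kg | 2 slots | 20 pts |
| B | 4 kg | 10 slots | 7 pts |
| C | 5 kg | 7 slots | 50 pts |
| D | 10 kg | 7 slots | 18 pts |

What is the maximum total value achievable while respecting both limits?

Feasible sets respecting both limits:
- A+C: weight 12, bulk 9, value 70
- C+D: weight 15, bulk 14, value 68
- C: weight 5, bulk 7, value 50
- A+B: weight 11, bulk 12, value 27
Best: 70 pts.

70 pts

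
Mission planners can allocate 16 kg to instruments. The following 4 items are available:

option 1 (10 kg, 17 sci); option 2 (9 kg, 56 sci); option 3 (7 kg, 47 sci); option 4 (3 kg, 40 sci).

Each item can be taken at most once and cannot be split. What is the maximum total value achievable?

Check high-value combinations within 16 kg:
- option 2+option 3: mass 9+7=16, value 56+47=103
- option 2+option 4: mass 9+3=12, value 56+40=96
- option 3+option 4: mass 7+3=10, value 47+40=87
- option 1+option 4: mass 10+3=13, value 17+40=57
- option 2: mass 9, value 56
Best: 103 sci.

103 sci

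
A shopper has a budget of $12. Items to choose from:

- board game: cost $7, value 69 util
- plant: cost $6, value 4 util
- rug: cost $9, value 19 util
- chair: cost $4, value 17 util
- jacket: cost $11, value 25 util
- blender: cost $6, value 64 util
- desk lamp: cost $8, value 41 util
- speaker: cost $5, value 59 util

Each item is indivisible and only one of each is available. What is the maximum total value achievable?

Check high-value combinations within $12:
- board game+speaker: cost 7+5=12, value 69+59=128
- blender+speaker: cost 6+5=11, value 64+59=123
- board game+chair: cost 7+4=11, value 69+17=86
- chair+blender: cost 4+6=10, value 17+64=81
Best: 128 util.

128 util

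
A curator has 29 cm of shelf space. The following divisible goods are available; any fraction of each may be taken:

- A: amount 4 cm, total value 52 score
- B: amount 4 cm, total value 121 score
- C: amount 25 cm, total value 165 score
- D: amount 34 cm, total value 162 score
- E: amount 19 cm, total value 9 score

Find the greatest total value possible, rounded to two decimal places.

Take in order of value per unit:
- B (121/4 per unit): all 4 → value 121, running total 121.00
- A (52/4 per unit): all 4 → value 52, running total 173.00
- C (165/25 per unit): 21 of 25 → value 21×165/25 = 138.6000, running total 311.60
Total 311.60.

311.60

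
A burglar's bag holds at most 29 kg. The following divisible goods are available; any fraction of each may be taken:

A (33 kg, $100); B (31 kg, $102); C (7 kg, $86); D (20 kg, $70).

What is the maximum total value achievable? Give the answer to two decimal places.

Take in order of value per unit:
- C (86/7 per unit): all 7 → value 86, running total 86.00
- D (70/20 per unit): all 20 → value 70, running total 156.00
- B (102/31 per unit): 2 of 31 → value 2×102/31 = 6.5806, running total 162.58
Total 162.58.

162.58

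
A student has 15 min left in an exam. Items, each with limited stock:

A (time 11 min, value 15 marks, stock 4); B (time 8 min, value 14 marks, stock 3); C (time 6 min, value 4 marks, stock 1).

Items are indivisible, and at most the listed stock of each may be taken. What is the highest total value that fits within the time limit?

Top feasible selections:
- 1×B + 1×C: time 14, value 18
- 1×A: time 11, value 15
- 1×B: time 8, value 14
- 1×C: time 6, value 4
Best: 18 marks.

18 marks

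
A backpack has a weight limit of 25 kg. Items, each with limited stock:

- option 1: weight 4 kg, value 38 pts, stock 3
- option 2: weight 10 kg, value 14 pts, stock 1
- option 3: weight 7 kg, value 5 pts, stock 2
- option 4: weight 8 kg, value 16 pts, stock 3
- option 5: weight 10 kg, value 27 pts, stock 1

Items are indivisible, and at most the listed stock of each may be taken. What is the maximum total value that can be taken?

Top feasible selections:
- 3×option 1 + 1×option 5: weight 22, value 141
- 3×option 1 + 1×option 4: weight 20, value 130
- 3×option 1 + 1×option 2: weight 22, value 128
- 3×option 1 + 1×option 3: weight 19, value 119
Best: 141 pts.

141 pts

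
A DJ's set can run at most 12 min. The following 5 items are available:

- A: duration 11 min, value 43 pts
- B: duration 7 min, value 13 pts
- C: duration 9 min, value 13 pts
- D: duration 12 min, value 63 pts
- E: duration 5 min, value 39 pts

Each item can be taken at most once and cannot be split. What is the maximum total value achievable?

63 pts

Check high-value combinations within 12 min:
- D: duration 12, value 63
- B+E: duration 7+5=12, value 13+39=52
- A: duration 11, value 43
- E: duration 5, value 39
Best: 63 pts.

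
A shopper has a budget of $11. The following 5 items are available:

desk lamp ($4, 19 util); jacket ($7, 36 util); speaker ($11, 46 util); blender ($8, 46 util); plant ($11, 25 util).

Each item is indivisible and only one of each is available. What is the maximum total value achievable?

55 util

Check high-value combinations within $11:
- desk lamp+jacket: cost 4+7=11, value 19+36=55
- blender: cost 8, value 46
- speaker: cost 11, value 46
- jacket: cost 7, value 36
Best: 55 util.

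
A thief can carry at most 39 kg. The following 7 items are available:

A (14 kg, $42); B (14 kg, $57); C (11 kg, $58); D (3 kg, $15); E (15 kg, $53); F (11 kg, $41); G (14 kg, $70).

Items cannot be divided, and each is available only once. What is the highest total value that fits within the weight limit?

Check high-value combinations within 39 kg:
- B+C+G: weight 14+11+14=39, value 57+58+70=185
- C+D+F+G: weight 11+3+11+14=39, value 58+15+41+70=184
- B+C+D+F: weight 14+11+3+11=39, value 57+58+15+41=171
- A+C+G: weight 14+11+14=39, value 42+58+70=170
- C+F+G: weight 11+11+14=36, value 58+41+70=169
Best: $185.

$185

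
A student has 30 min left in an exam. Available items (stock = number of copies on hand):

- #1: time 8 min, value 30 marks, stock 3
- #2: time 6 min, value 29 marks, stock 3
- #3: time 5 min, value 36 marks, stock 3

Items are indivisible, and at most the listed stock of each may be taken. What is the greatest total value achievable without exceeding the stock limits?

Best selections within time 30 and stock limits:
- 1×#1 + 1×#2 + 3×#3: time 29, value 167
- 2×#2 + 3×#3: time 27, value 166
Best: 167 marks.

167 marks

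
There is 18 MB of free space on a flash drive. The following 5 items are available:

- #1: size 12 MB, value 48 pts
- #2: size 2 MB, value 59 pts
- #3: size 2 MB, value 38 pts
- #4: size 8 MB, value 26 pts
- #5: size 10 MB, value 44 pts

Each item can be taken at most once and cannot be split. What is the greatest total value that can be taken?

145 pts

Check high-value combinations within 18 MB:
- #1+#2+#3: size 12+2+2=16, value 48+59+38=145
- #2+#3+#5: size 2+2+10=14, value 59+38+44=141
- #2+#3+#4: size 2+2+8=12, value 59+38+26=123
- #1+#2: size 12+2=14, value 48+59=107
- #2+#5: size 2+10=12, value 59+44=103
Best: 145 pts.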